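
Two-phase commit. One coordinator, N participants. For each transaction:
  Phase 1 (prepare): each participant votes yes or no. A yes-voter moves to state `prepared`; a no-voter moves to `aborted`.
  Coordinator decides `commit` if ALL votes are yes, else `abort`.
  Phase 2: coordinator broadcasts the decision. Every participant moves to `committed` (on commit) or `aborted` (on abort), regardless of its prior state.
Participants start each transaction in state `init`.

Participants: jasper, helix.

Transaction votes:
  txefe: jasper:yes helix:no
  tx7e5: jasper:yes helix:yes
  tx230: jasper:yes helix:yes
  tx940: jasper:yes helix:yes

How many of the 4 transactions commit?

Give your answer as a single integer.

txefe: no from helix -> abort (commits=0)
tx7e5: all yes -> commit (commits=1)
tx230: all yes -> commit (commits=2)
tx940: all yes -> commit (commits=3)

Answer: 3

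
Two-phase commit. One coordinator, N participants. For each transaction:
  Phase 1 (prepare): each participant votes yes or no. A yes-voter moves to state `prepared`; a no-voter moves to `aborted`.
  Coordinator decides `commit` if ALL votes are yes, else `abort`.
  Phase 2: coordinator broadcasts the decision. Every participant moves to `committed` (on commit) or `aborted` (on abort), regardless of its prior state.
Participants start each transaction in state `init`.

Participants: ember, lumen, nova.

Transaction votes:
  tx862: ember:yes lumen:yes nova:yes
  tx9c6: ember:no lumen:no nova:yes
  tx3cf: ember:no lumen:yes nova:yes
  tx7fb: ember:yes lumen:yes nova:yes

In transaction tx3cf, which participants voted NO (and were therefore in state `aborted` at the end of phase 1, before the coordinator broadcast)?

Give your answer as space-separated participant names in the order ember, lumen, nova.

Txn tx3cf phase 1: ember no -> aborted; lumen yes -> prepared; nova yes -> prepared

Answer: ember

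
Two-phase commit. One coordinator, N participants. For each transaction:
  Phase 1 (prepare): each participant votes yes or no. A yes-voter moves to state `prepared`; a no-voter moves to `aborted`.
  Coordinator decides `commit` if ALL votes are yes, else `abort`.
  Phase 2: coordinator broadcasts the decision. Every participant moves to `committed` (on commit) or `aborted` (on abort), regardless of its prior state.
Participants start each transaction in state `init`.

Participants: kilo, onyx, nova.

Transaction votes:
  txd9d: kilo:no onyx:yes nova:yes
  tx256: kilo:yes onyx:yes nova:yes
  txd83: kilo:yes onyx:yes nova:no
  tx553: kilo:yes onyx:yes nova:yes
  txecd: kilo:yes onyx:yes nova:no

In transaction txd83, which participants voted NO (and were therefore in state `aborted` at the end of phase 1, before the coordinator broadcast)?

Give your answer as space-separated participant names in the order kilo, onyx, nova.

Txn txd83 phase 1: kilo yes -> prepared; onyx yes -> prepared; nova no -> aborted

Answer: nova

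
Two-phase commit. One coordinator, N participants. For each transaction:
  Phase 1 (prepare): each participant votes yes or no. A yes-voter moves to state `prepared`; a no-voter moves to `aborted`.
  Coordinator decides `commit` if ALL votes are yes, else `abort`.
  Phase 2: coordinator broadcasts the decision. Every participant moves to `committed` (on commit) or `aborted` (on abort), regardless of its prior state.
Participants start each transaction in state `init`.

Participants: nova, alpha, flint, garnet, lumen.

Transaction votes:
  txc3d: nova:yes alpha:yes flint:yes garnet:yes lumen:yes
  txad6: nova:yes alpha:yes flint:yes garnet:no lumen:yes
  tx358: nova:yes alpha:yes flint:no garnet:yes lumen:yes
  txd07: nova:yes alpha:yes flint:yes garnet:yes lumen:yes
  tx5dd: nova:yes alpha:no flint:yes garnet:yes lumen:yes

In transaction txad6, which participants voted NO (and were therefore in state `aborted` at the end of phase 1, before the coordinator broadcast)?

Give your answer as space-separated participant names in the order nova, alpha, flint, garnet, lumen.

Answer: garnet

Derivation:
Txn txad6 phase 1: nova yes -> prepared; alpha yes -> prepared; flint yes -> prepared; garnet no -> aborted; lumen yes -> prepared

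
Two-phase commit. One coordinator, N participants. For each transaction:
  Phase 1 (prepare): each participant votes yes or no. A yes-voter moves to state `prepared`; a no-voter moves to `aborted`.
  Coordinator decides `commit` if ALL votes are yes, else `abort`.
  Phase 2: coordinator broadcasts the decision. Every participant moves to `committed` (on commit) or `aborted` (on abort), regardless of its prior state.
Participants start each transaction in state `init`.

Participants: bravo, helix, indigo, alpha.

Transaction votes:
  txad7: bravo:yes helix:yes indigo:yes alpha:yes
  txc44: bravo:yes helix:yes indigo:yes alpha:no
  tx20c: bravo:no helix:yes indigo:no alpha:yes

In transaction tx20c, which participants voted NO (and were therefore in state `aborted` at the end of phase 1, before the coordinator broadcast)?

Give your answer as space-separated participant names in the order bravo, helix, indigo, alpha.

Answer: bravo indigo

Derivation:
Txn tx20c phase 1: bravo no -> aborted; helix yes -> prepared; indigo no -> aborted; alpha yes -> prepared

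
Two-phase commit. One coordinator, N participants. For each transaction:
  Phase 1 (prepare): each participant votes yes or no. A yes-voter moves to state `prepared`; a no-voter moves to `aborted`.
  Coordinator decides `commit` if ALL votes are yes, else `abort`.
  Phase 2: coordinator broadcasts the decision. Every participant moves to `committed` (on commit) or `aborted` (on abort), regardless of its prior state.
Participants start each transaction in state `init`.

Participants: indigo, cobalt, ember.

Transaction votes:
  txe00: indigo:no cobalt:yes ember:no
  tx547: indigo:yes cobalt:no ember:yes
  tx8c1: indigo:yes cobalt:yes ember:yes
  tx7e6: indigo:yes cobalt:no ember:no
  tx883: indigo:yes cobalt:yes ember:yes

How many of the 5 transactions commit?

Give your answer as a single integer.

Answer: 2

Derivation:
txe00: no from indigo, ember -> abort (commits=0)
tx547: no from cobalt -> abort (commits=0)
tx8c1: all yes -> commit (commits=1)
tx7e6: no from cobalt, ember -> abort (commits=1)
tx883: all yes -> commit (commits=2)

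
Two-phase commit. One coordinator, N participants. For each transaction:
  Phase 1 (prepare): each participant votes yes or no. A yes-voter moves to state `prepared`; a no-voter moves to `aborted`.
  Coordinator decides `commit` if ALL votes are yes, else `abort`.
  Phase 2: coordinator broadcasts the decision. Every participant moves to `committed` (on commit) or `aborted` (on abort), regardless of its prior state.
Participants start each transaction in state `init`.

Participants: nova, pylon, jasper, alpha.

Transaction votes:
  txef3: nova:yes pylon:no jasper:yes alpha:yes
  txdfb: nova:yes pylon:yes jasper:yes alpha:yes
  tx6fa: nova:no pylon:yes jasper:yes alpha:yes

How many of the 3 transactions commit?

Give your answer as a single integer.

Answer: 1

Derivation:
txef3: no from pylon -> abort (commits=0)
txdfb: all yes -> commit (commits=1)
tx6fa: no from nova -> abort (commits=1)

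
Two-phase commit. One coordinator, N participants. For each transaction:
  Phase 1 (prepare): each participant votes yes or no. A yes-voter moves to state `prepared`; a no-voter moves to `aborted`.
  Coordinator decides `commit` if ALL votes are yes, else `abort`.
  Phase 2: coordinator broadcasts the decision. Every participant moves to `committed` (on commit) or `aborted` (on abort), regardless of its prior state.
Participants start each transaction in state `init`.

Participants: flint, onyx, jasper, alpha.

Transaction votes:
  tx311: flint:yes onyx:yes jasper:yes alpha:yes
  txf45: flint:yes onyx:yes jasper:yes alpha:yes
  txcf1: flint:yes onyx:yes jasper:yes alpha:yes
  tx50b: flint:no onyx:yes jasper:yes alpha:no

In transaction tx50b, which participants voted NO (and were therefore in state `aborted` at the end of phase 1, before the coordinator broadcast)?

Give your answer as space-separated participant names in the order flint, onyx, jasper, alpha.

Answer: flint alpha

Derivation:
Txn tx50b phase 1: flint no -> aborted; onyx yes -> prepared; jasper yes -> prepared; alpha no -> aborted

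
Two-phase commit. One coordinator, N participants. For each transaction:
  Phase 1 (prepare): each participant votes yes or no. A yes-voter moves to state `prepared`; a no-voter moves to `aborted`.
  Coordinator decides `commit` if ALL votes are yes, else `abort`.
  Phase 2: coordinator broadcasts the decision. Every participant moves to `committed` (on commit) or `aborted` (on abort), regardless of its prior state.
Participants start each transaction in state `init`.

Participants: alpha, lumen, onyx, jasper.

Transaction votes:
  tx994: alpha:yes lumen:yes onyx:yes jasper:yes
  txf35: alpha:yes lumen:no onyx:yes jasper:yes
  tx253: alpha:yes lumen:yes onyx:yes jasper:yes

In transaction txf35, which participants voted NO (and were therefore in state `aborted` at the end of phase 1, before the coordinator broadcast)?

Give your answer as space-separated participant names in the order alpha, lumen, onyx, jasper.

Txn txf35 phase 1: alpha yes -> prepared; lumen no -> aborted; onyx yes -> prepared; jasper yes -> prepared

Answer: lumen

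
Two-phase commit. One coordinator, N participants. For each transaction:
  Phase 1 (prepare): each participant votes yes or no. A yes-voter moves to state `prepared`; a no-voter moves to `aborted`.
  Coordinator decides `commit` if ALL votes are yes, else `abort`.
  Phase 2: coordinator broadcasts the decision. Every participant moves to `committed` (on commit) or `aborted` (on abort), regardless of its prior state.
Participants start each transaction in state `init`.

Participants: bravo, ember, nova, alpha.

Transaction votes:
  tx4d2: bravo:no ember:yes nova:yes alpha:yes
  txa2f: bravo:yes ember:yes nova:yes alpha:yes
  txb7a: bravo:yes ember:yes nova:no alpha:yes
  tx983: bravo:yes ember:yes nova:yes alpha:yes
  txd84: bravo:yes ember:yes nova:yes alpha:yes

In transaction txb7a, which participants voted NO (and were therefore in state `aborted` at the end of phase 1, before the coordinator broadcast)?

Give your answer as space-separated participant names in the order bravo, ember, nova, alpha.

Answer: nova

Derivation:
Txn txb7a phase 1: bravo yes -> prepared; ember yes -> prepared; nova no -> aborted; alpha yes -> prepared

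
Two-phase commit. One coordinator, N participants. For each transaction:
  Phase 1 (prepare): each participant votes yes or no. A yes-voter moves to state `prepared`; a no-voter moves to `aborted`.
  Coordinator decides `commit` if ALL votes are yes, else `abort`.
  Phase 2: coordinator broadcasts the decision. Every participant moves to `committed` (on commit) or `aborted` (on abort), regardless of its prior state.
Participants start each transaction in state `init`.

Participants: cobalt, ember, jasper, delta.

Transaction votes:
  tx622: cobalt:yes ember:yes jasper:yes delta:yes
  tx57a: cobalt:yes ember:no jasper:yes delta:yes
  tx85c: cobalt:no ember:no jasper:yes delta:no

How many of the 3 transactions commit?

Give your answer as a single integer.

tx622: all yes -> commit (commits=1)
tx57a: no from ember -> abort (commits=1)
tx85c: no from cobalt, ember, delta -> abort (commits=1)

Answer: 1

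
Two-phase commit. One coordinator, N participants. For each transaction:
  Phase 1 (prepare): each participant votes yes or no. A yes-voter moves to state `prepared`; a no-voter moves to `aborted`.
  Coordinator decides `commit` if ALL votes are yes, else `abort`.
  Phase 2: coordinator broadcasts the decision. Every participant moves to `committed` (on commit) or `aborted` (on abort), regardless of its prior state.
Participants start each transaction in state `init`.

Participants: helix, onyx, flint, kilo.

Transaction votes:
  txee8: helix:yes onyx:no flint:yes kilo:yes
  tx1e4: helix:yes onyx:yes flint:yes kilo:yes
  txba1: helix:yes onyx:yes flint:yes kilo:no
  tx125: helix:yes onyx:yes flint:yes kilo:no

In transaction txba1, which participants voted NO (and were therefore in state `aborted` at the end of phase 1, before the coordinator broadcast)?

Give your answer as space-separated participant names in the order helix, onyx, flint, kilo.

Answer: kilo

Derivation:
Txn txba1 phase 1: helix yes -> prepared; onyx yes -> prepared; flint yes -> prepared; kilo no -> aborted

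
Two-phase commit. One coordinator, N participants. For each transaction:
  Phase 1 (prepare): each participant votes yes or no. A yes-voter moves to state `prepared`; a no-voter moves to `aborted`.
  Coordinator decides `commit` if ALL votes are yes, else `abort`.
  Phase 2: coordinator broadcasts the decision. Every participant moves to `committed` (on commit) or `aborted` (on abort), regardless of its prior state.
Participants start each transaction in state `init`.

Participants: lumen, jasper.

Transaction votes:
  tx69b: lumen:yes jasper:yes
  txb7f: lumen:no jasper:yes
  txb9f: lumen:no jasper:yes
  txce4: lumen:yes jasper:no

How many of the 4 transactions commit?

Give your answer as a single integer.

tx69b: all yes -> commit (commits=1)
txb7f: no from lumen -> abort (commits=1)
txb9f: no from lumen -> abort (commits=1)
txce4: no from jasper -> abort (commits=1)

Answer: 1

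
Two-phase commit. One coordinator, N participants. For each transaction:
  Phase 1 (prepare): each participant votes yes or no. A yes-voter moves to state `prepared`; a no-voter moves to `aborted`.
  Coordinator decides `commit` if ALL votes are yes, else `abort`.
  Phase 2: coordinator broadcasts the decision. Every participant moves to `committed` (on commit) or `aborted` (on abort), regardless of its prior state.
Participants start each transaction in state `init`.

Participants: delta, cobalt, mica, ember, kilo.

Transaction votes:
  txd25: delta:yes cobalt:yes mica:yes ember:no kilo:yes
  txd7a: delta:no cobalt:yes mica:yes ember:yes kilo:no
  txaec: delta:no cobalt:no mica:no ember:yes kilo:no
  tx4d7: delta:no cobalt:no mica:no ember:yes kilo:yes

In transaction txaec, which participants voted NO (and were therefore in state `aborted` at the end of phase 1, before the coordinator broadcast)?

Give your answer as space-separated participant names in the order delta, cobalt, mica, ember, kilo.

Txn txaec phase 1: delta no -> aborted; cobalt no -> aborted; mica no -> aborted; ember yes -> prepared; kilo no -> aborted

Answer: delta cobalt mica kilo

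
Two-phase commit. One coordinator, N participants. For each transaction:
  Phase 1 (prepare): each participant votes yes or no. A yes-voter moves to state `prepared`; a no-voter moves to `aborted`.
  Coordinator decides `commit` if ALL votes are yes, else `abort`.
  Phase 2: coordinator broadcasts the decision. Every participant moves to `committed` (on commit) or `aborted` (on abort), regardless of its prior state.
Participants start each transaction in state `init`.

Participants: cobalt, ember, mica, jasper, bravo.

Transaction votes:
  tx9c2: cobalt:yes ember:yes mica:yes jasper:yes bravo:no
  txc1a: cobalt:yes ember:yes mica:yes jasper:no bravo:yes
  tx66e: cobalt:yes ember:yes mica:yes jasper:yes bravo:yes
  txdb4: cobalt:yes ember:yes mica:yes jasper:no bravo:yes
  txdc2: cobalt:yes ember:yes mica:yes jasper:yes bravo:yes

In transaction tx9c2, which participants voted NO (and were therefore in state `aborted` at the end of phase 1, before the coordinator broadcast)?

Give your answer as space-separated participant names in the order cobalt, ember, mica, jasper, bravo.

Txn tx9c2 phase 1: cobalt yes -> prepared; ember yes -> prepared; mica yes -> prepared; jasper yes -> prepared; bravo no -> aborted

Answer: bravo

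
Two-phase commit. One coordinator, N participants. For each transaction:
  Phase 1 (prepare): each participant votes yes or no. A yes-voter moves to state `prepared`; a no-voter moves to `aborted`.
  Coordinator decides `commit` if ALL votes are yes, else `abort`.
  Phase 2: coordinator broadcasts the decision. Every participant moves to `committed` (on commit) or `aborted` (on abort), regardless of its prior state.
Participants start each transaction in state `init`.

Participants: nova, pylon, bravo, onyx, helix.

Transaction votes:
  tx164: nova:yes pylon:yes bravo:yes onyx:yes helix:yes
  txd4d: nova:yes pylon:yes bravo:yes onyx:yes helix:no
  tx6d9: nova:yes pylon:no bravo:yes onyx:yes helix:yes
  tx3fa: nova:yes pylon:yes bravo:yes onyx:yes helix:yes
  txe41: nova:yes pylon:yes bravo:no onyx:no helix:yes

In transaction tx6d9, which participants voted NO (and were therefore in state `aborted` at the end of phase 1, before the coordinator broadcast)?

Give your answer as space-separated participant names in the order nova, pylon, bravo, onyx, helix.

Answer: pylon

Derivation:
Txn tx6d9 phase 1: nova yes -> prepared; pylon no -> aborted; bravo yes -> prepared; onyx yes -> prepared; helix yes -> prepared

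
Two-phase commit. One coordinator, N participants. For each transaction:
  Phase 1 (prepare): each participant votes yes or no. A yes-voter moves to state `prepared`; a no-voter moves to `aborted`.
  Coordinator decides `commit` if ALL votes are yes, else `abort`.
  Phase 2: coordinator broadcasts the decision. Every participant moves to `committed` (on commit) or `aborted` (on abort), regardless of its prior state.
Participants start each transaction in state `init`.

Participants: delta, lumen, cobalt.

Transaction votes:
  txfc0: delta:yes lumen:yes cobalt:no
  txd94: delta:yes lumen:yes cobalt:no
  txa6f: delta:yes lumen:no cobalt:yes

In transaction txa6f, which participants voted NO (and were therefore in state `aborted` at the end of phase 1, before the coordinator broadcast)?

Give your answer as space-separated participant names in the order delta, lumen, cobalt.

Answer: lumen

Derivation:
Txn txa6f phase 1: delta yes -> prepared; lumen no -> aborted; cobalt yes -> prepared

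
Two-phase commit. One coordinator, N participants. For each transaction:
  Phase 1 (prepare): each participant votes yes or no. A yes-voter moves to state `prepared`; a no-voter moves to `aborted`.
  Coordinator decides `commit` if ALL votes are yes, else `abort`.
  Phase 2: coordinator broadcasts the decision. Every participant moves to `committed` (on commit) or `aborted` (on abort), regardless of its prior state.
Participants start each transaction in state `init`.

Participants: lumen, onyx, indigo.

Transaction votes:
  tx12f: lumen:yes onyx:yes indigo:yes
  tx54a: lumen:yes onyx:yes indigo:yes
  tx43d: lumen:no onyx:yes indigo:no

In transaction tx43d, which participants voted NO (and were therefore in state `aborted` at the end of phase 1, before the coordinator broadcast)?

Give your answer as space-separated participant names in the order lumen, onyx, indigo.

Answer: lumen indigo

Derivation:
Txn tx43d phase 1: lumen no -> aborted; onyx yes -> prepared; indigo no -> aborted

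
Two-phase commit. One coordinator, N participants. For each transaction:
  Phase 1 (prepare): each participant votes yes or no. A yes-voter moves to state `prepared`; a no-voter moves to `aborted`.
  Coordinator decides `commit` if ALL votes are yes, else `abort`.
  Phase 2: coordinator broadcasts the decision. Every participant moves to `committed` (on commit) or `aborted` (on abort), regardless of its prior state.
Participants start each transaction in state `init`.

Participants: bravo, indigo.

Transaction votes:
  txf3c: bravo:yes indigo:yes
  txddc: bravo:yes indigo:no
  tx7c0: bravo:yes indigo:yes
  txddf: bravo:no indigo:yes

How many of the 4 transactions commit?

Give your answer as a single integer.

Answer: 2

Derivation:
txf3c: all yes -> commit (commits=1)
txddc: no from indigo -> abort (commits=1)
tx7c0: all yes -> commit (commits=2)
txddf: no from bravo -> abort (commits=2)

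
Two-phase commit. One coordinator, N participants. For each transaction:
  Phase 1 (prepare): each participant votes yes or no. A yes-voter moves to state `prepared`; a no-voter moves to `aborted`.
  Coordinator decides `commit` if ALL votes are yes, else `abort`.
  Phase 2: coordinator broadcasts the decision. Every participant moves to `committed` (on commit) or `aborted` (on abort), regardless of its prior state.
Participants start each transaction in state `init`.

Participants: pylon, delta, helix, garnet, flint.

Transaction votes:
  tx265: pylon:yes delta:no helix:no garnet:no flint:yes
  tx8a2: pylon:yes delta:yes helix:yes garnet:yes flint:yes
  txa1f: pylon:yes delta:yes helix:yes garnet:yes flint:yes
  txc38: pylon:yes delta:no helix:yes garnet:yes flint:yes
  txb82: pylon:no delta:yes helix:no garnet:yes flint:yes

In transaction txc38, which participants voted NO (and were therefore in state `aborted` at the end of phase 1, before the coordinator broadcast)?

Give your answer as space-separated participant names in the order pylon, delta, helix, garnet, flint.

Answer: delta

Derivation:
Txn txc38 phase 1: pylon yes -> prepared; delta no -> aborted; helix yes -> prepared; garnet yes -> prepared; flint yes -> prepared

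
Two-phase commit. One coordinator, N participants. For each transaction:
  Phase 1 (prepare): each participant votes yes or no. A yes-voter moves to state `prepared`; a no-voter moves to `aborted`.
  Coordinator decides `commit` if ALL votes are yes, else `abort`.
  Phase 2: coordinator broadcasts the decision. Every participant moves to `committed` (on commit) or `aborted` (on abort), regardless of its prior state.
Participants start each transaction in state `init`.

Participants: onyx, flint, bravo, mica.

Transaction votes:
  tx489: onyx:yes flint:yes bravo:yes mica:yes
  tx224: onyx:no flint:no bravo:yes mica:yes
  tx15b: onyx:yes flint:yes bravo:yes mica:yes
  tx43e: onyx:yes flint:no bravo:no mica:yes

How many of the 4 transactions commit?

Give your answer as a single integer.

tx489: all yes -> commit (commits=1)
tx224: no from onyx, flint -> abort (commits=1)
tx15b: all yes -> commit (commits=2)
tx43e: no from flint, bravo -> abort (commits=2)

Answer: 2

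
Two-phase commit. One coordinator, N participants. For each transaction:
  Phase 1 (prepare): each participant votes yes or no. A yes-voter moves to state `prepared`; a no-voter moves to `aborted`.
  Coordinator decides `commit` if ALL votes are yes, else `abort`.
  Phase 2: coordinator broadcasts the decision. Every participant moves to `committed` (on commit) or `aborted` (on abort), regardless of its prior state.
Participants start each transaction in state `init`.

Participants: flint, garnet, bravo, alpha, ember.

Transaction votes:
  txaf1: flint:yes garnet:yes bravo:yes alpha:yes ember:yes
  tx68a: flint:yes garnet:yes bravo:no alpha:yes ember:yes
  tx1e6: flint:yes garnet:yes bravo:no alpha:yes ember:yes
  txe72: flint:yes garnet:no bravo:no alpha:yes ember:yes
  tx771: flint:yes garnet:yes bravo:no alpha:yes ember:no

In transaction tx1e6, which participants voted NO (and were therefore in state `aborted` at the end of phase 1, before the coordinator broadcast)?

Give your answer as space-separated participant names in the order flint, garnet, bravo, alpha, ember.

Answer: bravo

Derivation:
Txn tx1e6 phase 1: flint yes -> prepared; garnet yes -> prepared; bravo no -> aborted; alpha yes -> prepared; ember yes -> prepared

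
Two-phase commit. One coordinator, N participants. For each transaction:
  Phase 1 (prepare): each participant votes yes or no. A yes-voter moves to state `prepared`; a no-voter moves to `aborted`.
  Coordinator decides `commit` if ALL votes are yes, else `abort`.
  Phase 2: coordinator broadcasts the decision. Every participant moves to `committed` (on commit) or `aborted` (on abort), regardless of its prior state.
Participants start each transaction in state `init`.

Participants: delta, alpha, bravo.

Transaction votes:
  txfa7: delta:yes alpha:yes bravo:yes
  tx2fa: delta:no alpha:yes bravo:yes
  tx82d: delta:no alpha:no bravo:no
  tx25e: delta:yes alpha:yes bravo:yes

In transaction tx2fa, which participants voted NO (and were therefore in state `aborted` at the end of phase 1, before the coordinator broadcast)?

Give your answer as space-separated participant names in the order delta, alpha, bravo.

Txn tx2fa phase 1: delta no -> aborted; alpha yes -> prepared; bravo yes -> prepared

Answer: delta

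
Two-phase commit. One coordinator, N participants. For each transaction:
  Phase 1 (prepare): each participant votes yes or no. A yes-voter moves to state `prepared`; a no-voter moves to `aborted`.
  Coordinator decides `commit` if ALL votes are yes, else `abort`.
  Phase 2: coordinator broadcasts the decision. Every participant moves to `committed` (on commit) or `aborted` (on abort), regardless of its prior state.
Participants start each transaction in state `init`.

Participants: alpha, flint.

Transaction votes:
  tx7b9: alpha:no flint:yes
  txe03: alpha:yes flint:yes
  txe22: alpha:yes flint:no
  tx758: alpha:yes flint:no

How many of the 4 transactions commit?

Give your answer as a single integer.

tx7b9: no from alpha -> abort (commits=0)
txe03: all yes -> commit (commits=1)
txe22: no from flint -> abort (commits=1)
tx758: no from flint -> abort (commits=1)

Answer: 1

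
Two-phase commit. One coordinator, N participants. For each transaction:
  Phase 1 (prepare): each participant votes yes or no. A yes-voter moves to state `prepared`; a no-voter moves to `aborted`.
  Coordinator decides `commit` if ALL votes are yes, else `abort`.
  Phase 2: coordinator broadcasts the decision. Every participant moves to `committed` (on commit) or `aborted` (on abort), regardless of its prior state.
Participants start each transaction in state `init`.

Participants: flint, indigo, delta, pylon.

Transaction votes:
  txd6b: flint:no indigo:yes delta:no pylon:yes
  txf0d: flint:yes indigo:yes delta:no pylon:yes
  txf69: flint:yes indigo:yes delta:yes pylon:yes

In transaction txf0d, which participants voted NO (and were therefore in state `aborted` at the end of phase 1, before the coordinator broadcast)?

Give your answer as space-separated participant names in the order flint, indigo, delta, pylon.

Txn txf0d phase 1: flint yes -> prepared; indigo yes -> prepared; delta no -> aborted; pylon yes -> prepared

Answer: delta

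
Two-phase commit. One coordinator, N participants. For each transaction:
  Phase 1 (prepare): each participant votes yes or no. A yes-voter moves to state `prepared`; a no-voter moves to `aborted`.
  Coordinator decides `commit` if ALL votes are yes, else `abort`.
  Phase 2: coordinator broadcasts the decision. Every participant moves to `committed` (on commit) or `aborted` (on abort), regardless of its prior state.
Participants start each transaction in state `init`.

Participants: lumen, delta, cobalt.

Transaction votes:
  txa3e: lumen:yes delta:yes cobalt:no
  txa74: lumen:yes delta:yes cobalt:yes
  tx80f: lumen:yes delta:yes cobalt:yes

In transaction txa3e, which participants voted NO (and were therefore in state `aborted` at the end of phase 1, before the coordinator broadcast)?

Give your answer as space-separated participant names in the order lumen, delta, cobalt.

Txn txa3e phase 1: lumen yes -> prepared; delta yes -> prepared; cobalt no -> aborted

Answer: cobalt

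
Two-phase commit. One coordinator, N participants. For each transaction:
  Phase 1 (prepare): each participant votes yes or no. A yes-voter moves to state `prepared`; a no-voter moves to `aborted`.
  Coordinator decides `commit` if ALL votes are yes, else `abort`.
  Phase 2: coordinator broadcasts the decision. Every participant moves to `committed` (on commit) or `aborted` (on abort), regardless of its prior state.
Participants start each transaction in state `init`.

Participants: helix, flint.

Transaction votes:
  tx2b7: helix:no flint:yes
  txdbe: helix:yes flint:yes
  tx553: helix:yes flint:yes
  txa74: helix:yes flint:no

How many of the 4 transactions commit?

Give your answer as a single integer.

tx2b7: no from helix -> abort (commits=0)
txdbe: all yes -> commit (commits=1)
tx553: all yes -> commit (commits=2)
txa74: no from flint -> abort (commits=2)

Answer: 2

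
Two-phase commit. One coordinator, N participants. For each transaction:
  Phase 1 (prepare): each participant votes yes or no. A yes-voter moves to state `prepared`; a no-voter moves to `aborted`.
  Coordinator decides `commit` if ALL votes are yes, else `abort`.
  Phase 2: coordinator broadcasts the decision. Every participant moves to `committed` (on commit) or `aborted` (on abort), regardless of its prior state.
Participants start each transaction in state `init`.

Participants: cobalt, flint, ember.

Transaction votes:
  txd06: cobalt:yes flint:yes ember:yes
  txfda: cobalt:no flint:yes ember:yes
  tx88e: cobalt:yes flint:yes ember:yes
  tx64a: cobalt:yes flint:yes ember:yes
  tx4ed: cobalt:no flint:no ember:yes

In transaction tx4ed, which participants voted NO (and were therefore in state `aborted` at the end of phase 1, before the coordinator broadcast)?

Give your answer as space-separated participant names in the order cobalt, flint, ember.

Answer: cobalt flint

Derivation:
Txn tx4ed phase 1: cobalt no -> aborted; flint no -> aborted; ember yes -> prepared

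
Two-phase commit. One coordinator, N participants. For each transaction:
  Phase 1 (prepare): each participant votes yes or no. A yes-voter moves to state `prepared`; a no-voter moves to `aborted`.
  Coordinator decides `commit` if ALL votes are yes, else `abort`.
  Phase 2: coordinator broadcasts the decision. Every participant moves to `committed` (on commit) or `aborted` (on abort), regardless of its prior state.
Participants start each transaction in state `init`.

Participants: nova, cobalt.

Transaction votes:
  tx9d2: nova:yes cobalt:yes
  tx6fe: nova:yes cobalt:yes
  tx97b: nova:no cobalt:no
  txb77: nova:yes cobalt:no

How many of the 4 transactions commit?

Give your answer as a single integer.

Answer: 2

Derivation:
tx9d2: all yes -> commit (commits=1)
tx6fe: all yes -> commit (commits=2)
tx97b: no from nova, cobalt -> abort (commits=2)
txb77: no from cobalt -> abort (commits=2)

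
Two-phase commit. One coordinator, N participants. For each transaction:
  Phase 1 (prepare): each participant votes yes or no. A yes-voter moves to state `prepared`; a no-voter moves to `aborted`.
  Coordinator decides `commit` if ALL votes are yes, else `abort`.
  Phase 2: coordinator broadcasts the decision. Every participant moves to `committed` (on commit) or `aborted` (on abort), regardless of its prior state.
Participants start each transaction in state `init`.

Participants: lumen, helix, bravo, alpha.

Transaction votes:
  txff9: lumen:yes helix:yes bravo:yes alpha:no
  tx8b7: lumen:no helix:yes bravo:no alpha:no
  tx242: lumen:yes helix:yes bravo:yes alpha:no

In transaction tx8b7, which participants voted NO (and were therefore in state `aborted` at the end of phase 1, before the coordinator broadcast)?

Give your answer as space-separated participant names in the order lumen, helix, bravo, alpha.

Answer: lumen bravo alpha

Derivation:
Txn tx8b7 phase 1: lumen no -> aborted; helix yes -> prepared; bravo no -> aborted; alpha no -> aborted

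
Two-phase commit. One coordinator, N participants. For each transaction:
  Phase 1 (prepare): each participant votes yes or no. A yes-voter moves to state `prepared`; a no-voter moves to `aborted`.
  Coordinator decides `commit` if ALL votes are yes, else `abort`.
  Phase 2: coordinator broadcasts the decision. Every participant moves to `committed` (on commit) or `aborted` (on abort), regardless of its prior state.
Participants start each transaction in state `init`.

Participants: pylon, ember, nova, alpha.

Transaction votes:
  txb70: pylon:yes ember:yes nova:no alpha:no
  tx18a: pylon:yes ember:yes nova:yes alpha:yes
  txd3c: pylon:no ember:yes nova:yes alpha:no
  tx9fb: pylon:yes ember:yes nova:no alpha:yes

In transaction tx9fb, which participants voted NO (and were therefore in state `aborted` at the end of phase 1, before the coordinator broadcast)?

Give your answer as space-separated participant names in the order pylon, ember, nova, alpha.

Txn tx9fb phase 1: pylon yes -> prepared; ember yes -> prepared; nova no -> aborted; alpha yes -> prepared

Answer: nova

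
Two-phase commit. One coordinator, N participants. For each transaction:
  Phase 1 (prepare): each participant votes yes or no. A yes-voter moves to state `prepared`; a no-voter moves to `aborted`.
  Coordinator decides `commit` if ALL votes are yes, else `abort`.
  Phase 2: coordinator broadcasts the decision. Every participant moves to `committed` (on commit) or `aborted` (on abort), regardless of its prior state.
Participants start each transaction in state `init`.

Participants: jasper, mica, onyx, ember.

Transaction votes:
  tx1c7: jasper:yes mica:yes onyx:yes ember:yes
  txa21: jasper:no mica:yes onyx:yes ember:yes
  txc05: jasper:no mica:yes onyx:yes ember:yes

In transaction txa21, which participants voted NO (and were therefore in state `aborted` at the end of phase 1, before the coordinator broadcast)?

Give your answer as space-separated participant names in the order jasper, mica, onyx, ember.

Answer: jasper

Derivation:
Txn txa21 phase 1: jasper no -> aborted; mica yes -> prepared; onyx yes -> prepared; ember yes -> prepared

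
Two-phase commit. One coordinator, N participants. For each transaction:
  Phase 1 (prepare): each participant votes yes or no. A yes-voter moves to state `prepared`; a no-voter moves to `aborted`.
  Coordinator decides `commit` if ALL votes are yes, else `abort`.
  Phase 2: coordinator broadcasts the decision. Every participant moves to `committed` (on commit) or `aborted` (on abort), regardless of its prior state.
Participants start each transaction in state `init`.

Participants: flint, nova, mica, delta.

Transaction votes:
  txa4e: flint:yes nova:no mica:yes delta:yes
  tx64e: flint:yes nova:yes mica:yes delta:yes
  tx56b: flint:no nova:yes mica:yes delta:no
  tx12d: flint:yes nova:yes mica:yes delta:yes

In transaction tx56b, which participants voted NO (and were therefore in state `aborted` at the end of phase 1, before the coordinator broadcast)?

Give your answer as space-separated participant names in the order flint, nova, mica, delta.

Answer: flint delta

Derivation:
Txn tx56b phase 1: flint no -> aborted; nova yes -> prepared; mica yes -> prepared; delta no -> aborted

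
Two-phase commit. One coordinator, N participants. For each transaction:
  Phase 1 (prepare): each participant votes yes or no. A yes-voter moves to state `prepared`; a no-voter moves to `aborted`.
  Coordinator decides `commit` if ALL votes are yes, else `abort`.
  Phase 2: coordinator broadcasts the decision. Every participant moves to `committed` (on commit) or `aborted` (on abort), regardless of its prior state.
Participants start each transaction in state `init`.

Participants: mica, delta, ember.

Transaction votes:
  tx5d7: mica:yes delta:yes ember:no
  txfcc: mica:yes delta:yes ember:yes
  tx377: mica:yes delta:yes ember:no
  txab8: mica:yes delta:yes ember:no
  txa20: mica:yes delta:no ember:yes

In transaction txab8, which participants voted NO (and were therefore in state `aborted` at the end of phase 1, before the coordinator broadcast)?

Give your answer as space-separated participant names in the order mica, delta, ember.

Answer: ember

Derivation:
Txn txab8 phase 1: mica yes -> prepared; delta yes -> prepared; ember no -> aborted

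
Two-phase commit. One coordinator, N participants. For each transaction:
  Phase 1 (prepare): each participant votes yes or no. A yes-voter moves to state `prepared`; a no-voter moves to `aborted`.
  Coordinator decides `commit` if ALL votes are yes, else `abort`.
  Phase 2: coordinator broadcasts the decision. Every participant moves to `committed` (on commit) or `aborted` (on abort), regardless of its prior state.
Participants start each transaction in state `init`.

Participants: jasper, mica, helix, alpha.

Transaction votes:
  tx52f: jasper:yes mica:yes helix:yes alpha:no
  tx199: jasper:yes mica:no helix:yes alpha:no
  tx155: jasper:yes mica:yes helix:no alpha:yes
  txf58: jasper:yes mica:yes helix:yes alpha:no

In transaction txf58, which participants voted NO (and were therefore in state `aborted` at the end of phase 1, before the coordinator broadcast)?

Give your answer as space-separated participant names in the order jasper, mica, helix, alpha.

Txn txf58 phase 1: jasper yes -> prepared; mica yes -> prepared; helix yes -> prepared; alpha no -> aborted

Answer: alpha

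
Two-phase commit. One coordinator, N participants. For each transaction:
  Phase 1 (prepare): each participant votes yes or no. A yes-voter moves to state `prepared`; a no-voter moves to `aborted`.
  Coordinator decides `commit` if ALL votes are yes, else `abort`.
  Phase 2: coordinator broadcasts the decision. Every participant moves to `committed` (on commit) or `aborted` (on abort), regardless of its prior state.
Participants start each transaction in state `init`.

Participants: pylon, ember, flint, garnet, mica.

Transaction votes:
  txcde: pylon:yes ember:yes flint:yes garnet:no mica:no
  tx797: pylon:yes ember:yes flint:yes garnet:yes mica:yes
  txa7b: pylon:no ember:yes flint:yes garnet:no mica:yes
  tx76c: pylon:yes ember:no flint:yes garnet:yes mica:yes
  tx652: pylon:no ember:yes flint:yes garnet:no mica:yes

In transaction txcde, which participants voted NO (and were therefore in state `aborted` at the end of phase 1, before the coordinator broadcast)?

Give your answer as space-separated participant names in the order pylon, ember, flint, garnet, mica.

Answer: garnet mica

Derivation:
Txn txcde phase 1: pylon yes -> prepared; ember yes -> prepared; flint yes -> prepared; garnet no -> aborted; mica no -> aborted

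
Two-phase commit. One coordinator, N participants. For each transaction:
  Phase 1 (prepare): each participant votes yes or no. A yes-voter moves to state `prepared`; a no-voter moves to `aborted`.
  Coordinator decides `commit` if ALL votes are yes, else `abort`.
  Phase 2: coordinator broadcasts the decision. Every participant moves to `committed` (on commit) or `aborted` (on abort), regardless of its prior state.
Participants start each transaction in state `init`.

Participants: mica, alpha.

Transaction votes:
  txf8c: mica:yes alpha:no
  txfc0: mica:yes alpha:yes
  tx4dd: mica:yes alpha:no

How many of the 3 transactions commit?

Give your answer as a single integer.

Answer: 1

Derivation:
txf8c: no from alpha -> abort (commits=0)
txfc0: all yes -> commit (commits=1)
tx4dd: no from alpha -> abort (commits=1)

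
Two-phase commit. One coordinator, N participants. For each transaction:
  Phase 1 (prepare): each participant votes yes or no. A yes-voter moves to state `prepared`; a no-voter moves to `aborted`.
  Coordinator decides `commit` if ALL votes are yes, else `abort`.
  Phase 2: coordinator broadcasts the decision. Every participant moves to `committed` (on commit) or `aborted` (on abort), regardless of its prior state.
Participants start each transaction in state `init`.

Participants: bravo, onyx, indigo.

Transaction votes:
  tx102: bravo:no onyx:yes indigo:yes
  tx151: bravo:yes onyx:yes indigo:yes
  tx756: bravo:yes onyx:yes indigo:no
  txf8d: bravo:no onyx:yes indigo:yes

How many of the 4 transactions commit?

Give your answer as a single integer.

Answer: 1

Derivation:
tx102: no from bravo -> abort (commits=0)
tx151: all yes -> commit (commits=1)
tx756: no from indigo -> abort (commits=1)
txf8d: no from bravo -> abort (commits=1)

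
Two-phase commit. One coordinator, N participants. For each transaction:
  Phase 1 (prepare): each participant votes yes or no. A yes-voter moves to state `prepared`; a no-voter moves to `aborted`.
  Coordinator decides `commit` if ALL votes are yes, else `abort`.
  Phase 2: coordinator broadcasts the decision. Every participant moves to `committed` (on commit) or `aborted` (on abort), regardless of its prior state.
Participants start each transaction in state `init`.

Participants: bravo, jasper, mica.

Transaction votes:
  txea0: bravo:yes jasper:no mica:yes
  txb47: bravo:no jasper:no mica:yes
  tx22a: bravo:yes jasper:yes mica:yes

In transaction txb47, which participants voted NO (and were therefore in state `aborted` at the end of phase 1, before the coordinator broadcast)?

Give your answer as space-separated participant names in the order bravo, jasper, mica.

Answer: bravo jasper

Derivation:
Txn txb47 phase 1: bravo no -> aborted; jasper no -> aborted; mica yes -> prepared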